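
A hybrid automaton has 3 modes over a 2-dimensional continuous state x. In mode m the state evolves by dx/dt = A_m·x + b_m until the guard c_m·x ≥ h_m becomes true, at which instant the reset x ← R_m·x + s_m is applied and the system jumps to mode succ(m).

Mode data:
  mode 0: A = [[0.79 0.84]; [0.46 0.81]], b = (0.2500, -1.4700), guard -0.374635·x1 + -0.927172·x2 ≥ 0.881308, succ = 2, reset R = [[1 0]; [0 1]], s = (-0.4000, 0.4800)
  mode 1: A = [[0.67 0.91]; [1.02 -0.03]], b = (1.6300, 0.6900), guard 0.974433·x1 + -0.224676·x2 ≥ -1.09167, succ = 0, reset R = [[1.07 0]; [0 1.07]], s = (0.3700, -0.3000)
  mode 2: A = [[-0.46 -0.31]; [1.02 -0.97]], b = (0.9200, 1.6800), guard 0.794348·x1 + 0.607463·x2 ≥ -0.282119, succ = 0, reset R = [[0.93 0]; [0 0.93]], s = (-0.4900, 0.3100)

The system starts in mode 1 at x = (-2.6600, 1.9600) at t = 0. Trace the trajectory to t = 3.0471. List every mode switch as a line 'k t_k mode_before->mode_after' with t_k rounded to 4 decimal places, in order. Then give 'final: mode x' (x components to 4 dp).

Mode 1: guard c·x = -1.0917 hit at Δt = 1.1835 (t = 1.1835), x⁻ = (-0.9924, 0.5547) → reset → x⁺ = (-0.6919, 0.2935), jump to mode 0
Mode 0: guard c·x = 0.8813 hit at Δt = 0.4603 (t = 1.6438), x⁻ = (-0.8984, -0.5875) → reset → x⁺ = (-1.2984, -0.1075), jump to mode 2
Mode 2: guard c·x = -0.2821 hit at Δt = 0.5562 (t = 2.2000), x⁻ = (-0.5651, 0.2746) → reset → x⁺ = (-1.0156, 0.5653), jump to mode 0
Mode 0: guard c·x = 0.8813 hit at Δt = 0.5244 (t = 2.7244), x⁻ = (-1.2961, -0.4268) → reset → x⁺ = (-1.6961, 0.0532), jump to mode 2
Mode 2: flow for 0.3227 to horizon, guard not reached → x = (-1.1924, 0.1018)

1 1.1835 1->0
2 1.6438 0->2
3 2.2000 2->0
4 2.7244 0->2
final: 2 -1.1924 0.1018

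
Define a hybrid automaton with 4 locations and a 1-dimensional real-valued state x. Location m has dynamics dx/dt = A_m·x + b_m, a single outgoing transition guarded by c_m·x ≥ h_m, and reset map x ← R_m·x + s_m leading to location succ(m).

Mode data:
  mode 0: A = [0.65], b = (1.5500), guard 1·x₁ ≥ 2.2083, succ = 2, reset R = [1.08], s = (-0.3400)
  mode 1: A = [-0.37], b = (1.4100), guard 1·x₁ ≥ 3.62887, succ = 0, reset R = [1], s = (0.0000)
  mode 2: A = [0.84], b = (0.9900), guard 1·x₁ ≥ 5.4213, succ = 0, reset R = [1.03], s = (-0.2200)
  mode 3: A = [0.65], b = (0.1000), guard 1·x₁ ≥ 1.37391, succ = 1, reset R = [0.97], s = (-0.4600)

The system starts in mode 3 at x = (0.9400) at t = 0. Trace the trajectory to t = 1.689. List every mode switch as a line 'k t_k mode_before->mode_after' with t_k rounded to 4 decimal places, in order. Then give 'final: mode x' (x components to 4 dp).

Mode 3: guard c·x = 1.3739 hit at Δt = 0.5140 (t = 0.5140), x⁻ = (1.3739) → reset → x⁺ = (0.8727), jump to mode 1
Mode 1: flow for 1.1750 to horizon, guard not reached → x = (1.9086)

1 0.5140 3->1
final: 1 1.9086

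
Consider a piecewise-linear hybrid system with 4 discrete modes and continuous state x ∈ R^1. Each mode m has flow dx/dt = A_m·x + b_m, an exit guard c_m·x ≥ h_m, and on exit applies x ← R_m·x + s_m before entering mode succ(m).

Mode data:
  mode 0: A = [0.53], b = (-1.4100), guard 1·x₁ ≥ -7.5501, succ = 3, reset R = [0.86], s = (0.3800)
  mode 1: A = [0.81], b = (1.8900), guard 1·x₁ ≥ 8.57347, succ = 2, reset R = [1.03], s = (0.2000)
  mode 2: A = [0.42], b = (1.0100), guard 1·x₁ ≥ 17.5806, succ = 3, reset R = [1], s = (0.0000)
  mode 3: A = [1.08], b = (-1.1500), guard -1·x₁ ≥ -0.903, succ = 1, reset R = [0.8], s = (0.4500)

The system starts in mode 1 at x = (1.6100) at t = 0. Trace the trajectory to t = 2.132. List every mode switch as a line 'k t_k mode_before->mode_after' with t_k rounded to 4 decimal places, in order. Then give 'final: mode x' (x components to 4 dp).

Mode 1: guard c·x = 8.5735 hit at Δt = 1.2560 (t = 1.2560), x⁻ = (8.5735) → reset → x⁺ = (9.0307), jump to mode 2
Mode 2: flow for 0.8760 to horizon, guard not reached → x = (14.1163)

1 1.2560 1->2
final: 2 14.1163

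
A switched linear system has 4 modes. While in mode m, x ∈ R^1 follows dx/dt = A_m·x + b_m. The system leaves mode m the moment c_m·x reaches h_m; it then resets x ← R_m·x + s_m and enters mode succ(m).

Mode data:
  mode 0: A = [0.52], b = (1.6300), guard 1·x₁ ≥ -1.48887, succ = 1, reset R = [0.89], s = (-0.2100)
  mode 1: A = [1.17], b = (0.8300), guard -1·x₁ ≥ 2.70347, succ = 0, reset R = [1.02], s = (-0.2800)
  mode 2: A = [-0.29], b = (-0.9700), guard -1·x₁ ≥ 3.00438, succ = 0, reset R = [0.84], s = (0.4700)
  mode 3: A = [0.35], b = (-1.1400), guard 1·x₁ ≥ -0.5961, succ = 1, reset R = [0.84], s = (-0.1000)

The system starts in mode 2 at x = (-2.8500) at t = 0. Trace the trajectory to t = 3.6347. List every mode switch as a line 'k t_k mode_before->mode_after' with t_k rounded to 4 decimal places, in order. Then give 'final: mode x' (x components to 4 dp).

1 1.2895 2->0
2 2.0979 0->1
3 2.8515 1->0
final: 0 -2.9887

Mode 2: guard c·x = 3.0044 hit at Δt = 1.2895 (t = 1.2895), x⁻ = (-3.0044) → reset → x⁺ = (-2.0537), jump to mode 0
Mode 0: guard c·x = -1.4889 hit at Δt = 0.8084 (t = 2.0979), x⁻ = (-1.4889) → reset → x⁺ = (-1.5351), jump to mode 1
Mode 1: guard c·x = 2.7035 hit at Δt = 0.7536 (t = 2.8515), x⁻ = (-2.7035) → reset → x⁺ = (-3.0375), jump to mode 0
Mode 0: flow for 0.7832 to horizon, guard not reached → x = (-2.9887)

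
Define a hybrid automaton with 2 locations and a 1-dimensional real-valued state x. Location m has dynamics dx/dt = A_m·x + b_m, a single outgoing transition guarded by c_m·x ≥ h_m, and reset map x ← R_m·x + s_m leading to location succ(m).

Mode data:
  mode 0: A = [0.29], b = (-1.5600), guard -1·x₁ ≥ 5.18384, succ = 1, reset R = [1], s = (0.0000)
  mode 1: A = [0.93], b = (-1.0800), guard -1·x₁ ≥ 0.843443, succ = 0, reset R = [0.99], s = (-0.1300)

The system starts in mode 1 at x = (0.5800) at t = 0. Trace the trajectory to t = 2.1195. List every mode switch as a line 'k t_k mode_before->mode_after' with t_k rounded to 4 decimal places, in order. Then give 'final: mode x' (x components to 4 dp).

1 1.3312 1->0
final: 0 -2.5945

Mode 1: guard c·x = 0.8434 hit at Δt = 1.3312 (t = 1.3312), x⁻ = (-0.8434) → reset → x⁺ = (-0.9650), jump to mode 0
Mode 0: flow for 0.7883 to horizon, guard not reached → x = (-2.5945)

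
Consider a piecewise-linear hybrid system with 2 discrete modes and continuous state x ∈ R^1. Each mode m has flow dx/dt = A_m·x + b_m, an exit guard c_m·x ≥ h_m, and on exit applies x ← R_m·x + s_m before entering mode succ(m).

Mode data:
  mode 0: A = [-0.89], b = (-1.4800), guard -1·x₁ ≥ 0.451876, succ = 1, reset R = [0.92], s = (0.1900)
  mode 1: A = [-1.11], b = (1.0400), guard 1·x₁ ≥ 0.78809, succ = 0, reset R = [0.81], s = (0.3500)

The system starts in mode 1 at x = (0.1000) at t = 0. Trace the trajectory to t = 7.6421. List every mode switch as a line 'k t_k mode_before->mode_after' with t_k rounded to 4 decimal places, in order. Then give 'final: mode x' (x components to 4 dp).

1 1.5557 1->0
2 2.4361 0->1
3 4.2880 1->0
4 5.1684 0->1
5 7.0202 1->0
final: 0 -0.1386

Mode 1: guard c·x = 0.7881 hit at Δt = 1.5557 (t = 1.5557), x⁻ = (0.7881) → reset → x⁺ = (0.9884), jump to mode 0
Mode 0: guard c·x = 0.4519 hit at Δt = 0.8804 (t = 2.4361), x⁻ = (-0.4519) → reset → x⁺ = (-0.2257), jump to mode 1
Mode 1: guard c·x = 0.7881 hit at Δt = 1.8518 (t = 4.2880), x⁻ = (0.7881) → reset → x⁺ = (0.9884), jump to mode 0
Mode 0: guard c·x = 0.4519 hit at Δt = 0.8804 (t = 5.1684), x⁻ = (-0.4519) → reset → x⁺ = (-0.2257), jump to mode 1
Mode 1: guard c·x = 0.7881 hit at Δt = 1.8518 (t = 7.0202), x⁻ = (0.7881) → reset → x⁺ = (0.9884), jump to mode 0
Mode 0: flow for 0.6219 to horizon, guard not reached → x = (-0.1386)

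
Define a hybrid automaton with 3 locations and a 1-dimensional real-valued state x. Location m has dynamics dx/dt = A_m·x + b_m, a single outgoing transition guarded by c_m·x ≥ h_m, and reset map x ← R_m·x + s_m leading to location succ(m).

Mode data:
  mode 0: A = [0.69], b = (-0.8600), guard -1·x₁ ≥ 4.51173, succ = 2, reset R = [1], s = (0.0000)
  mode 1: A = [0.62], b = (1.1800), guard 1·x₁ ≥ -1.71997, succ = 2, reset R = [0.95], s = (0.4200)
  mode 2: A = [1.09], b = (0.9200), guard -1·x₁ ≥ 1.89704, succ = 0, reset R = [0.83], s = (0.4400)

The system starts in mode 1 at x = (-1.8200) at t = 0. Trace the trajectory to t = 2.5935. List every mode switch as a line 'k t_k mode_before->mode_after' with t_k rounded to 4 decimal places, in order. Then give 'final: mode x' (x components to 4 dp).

1 1.2731 1->2
2 2.2328 2->0
final: 0 -1.8074

Mode 1: guard c·x = -1.7200 hit at Δt = 1.2731 (t = 1.2731), x⁻ = (-1.7200) → reset → x⁺ = (-1.2140), jump to mode 2
Mode 2: guard c·x = 1.8970 hit at Δt = 0.9597 (t = 2.2328), x⁻ = (-1.8970) → reset → x⁺ = (-1.1345), jump to mode 0
Mode 0: flow for 0.3607 to horizon, guard not reached → x = (-1.8074)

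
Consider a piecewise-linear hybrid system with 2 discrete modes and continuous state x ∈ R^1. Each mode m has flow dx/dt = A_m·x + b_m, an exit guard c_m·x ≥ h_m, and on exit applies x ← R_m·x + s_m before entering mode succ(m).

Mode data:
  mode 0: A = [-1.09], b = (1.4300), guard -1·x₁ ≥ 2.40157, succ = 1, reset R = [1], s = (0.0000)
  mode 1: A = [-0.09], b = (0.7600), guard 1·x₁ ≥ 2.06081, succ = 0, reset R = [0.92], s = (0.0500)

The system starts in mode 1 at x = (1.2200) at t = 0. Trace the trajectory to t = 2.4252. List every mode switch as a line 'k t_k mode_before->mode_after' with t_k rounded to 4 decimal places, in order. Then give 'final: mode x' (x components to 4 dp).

Mode 1: guard c·x = 2.0608 hit at Δt = 1.3748 (t = 1.3748), x⁻ = (2.0608) → reset → x⁺ = (1.9459), jump to mode 0
Mode 0: flow for 1.0504 to horizon, guard not reached → x = (1.5137)

1 1.3748 1->0
final: 0 1.5137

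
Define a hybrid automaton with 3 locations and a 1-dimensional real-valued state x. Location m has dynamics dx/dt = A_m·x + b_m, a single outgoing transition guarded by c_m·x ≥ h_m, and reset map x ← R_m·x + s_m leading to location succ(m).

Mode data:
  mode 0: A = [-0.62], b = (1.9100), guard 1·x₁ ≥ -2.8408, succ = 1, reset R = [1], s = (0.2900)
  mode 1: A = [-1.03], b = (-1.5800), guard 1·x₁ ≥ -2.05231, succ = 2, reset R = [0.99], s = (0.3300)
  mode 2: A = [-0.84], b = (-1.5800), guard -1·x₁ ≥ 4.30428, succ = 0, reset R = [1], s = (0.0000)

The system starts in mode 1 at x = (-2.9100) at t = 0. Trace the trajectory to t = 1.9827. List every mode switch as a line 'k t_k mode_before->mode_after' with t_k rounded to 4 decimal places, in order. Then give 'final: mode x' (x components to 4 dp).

1 0.9479 1->2
final: 2 -1.8058

Mode 1: guard c·x = -2.0523 hit at Δt = 0.9479 (t = 0.9479), x⁻ = (-2.0523) → reset → x⁺ = (-1.7018), jump to mode 2
Mode 2: flow for 1.0348 to horizon, guard not reached → x = (-1.8058)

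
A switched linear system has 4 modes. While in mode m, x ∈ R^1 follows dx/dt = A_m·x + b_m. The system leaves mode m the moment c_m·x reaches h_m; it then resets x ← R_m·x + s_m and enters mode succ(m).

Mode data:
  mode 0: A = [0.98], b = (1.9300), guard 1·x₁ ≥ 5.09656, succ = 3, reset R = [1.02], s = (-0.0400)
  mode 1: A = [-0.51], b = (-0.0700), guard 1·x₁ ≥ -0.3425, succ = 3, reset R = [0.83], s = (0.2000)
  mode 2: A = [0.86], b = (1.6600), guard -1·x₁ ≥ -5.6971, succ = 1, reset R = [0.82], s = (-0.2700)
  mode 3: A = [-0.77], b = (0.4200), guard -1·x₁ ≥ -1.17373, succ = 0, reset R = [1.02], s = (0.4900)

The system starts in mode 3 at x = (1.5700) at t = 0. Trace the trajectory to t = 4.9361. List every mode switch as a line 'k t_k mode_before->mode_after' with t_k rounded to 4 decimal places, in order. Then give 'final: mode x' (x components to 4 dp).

1 0.6351 3->0
2 1.3073 0->3
3 3.8965 3->0
4 4.5687 0->3
final: 3 4.0217

Mode 3: guard c·x = -1.1737 hit at Δt = 0.6351 (t = 0.6351), x⁻ = (1.1737) → reset → x⁺ = (1.6872), jump to mode 0
Mode 0: guard c·x = 5.0966 hit at Δt = 0.6722 (t = 1.3073), x⁻ = (5.0966) → reset → x⁺ = (5.1585), jump to mode 3
Mode 3: guard c·x = -1.1737 hit at Δt = 2.5892 (t = 3.8965), x⁻ = (1.1737) → reset → x⁺ = (1.6872), jump to mode 0
Mode 0: guard c·x = 5.0966 hit at Δt = 0.6722 (t = 4.5687), x⁻ = (5.0966) → reset → x⁺ = (5.1585), jump to mode 3
Mode 3: flow for 0.3674 to horizon, guard not reached → x = (4.0217)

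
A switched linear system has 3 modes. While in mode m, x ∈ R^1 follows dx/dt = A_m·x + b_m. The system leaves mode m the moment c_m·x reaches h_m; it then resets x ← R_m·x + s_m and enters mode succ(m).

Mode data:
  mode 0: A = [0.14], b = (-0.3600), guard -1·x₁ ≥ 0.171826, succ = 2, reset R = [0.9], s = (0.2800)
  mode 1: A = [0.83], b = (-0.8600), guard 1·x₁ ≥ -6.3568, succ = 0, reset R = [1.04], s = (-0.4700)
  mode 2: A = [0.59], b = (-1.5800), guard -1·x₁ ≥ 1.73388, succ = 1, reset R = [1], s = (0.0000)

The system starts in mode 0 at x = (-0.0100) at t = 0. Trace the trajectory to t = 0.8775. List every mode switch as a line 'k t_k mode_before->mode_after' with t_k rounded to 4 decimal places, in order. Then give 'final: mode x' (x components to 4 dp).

1 0.4343 0->2
final: 2 -0.6375

Mode 0: guard c·x = 0.1718 hit at Δt = 0.4343 (t = 0.4343), x⁻ = (-0.1718) → reset → x⁺ = (0.1254), jump to mode 2
Mode 2: flow for 0.4432 to horizon, guard not reached → x = (-0.6375)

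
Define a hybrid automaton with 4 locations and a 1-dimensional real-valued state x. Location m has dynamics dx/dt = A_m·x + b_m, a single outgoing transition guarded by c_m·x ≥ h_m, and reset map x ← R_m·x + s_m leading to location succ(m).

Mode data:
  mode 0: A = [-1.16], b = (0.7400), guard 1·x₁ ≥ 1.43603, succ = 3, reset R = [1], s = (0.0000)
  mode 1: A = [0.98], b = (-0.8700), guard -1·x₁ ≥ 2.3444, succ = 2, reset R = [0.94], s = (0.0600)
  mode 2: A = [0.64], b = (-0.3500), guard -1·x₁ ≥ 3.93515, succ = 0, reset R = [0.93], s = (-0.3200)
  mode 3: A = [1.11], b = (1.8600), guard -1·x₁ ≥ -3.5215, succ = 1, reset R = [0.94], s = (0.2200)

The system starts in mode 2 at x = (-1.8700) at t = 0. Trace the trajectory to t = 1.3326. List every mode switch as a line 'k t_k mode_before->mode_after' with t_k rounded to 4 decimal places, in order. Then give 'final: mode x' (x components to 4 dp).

Mode 2: guard c·x = 3.9352 hit at Δt = 0.9650 (t = 0.9650), x⁻ = (-3.9352) → reset → x⁺ = (-3.9797), jump to mode 0
Mode 0: flow for 0.3676 to horizon, guard not reached → x = (-2.3767)

1 0.9650 2->0
final: 0 -2.3767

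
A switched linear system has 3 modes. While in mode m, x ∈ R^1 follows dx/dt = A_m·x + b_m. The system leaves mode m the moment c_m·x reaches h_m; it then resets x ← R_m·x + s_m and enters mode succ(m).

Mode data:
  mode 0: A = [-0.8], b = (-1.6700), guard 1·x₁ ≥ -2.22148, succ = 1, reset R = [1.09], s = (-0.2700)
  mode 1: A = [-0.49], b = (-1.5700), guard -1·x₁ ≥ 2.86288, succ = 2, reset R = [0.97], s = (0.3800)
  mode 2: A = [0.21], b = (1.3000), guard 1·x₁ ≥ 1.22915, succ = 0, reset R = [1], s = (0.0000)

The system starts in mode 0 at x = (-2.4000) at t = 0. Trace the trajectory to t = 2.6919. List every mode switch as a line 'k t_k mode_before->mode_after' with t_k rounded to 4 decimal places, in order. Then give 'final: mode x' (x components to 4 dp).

1 1.0586 0->1
2 1.8896 1->2
final: 2 -1.7008

Mode 0: guard c·x = -2.2215 hit at Δt = 1.0586 (t = 1.0586), x⁻ = (-2.2215) → reset → x⁺ = (-2.6914), jump to mode 1
Mode 1: guard c·x = 2.8629 hit at Δt = 0.8309 (t = 1.8896), x⁻ = (-2.8629) → reset → x⁺ = (-2.3970), jump to mode 2
Mode 2: flow for 0.8023 to horizon, guard not reached → x = (-1.7008)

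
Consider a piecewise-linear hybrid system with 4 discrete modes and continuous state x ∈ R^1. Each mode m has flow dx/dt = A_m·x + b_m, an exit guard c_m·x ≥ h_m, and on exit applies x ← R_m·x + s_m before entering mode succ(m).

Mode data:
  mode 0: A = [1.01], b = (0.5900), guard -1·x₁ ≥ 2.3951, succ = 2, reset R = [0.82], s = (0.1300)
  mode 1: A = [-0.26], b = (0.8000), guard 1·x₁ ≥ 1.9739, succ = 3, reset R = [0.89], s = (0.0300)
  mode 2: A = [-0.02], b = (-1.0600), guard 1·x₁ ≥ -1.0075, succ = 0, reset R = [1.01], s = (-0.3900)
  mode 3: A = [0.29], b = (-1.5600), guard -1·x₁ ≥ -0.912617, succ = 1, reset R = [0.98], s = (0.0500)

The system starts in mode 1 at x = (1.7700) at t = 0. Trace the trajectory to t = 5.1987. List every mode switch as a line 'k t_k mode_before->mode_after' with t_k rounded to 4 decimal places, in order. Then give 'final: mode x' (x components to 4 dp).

1 0.6524 1->3
2 1.4034 3->1
3 3.9390 1->3
4 4.6900 3->1
final: 1 1.2086

Mode 1: guard c·x = 1.9739 hit at Δt = 0.6524 (t = 0.6524), x⁻ = (1.9739) → reset → x⁺ = (1.7868), jump to mode 3
Mode 3: guard c·x = -0.9126 hit at Δt = 0.7510 (t = 1.4034), x⁻ = (0.9126) → reset → x⁺ = (0.9444), jump to mode 1
Mode 1: guard c·x = 1.9739 hit at Δt = 2.5356 (t = 3.9390), x⁻ = (1.9739) → reset → x⁺ = (1.7868), jump to mode 3
Mode 3: guard c·x = -0.9126 hit at Δt = 0.7510 (t = 4.6900), x⁻ = (0.9126) → reset → x⁺ = (0.9444), jump to mode 1
Mode 1: flow for 0.5087 to horizon, guard not reached → x = (1.2086)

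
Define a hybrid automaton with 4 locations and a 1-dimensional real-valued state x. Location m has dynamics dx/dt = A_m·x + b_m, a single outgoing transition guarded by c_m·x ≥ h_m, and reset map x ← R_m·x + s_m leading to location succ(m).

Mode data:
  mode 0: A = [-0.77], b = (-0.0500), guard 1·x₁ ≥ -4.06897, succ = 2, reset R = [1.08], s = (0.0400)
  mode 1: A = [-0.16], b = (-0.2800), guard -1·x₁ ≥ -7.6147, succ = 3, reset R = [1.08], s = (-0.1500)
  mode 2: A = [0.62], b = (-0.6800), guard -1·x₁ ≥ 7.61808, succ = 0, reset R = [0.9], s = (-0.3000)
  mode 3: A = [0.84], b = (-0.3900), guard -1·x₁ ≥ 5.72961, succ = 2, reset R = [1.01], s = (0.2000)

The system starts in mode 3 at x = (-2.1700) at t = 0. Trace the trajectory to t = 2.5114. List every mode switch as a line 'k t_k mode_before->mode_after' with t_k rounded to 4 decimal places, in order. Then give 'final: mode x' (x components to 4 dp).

1 1.0178 3->2
2 1.4458 2->0
3 2.1881 0->2
final: 2 -5.5644

Mode 3: guard c·x = 5.7296 hit at Δt = 1.0178 (t = 1.0178), x⁻ = (-5.7296) → reset → x⁺ = (-5.5869), jump to mode 2
Mode 2: guard c·x = 7.6181 hit at Δt = 0.4280 (t = 1.4458), x⁻ = (-7.6181) → reset → x⁺ = (-7.1563), jump to mode 0
Mode 0: guard c·x = -4.0690 hit at Δt = 0.7423 (t = 2.1881), x⁻ = (-4.0690) → reset → x⁺ = (-4.3545), jump to mode 2
Mode 2: flow for 0.3233 to horizon, guard not reached → x = (-5.5644)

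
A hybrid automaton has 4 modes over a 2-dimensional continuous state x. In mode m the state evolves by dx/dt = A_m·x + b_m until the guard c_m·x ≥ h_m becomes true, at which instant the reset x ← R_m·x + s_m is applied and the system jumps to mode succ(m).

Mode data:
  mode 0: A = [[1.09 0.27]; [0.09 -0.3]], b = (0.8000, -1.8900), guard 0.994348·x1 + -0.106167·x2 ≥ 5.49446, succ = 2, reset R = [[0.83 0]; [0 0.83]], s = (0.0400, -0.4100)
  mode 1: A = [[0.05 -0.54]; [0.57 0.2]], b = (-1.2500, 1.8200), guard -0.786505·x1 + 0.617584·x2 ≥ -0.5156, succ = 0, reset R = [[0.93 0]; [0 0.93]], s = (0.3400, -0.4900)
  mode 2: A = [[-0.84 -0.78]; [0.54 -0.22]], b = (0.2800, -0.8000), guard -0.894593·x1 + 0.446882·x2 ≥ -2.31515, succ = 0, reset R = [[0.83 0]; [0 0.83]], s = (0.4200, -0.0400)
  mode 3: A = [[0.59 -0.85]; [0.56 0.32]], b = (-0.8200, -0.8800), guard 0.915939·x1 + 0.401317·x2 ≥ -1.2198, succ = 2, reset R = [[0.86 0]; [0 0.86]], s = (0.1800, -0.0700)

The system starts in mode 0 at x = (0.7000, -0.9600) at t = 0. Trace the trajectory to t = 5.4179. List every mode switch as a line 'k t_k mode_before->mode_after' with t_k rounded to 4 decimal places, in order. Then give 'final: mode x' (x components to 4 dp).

Mode 0: guard c·x = 5.4945 hit at Δt = 1.5601 (t = 1.5601), x⁻ = (5.2410, -2.6660) → reset → x⁺ = (4.3901, -2.6228), jump to mode 2
Mode 2: guard c·x = -2.3152 hit at Δt = 1.5385 (t = 3.0986), x⁻ = (2.2711, -0.6343) → reset → x⁺ = (2.3050, -0.5665), jump to mode 0
Mode 0: guard c·x = 5.4945 hit at Δt = 0.6792 (t = 3.7778), x⁻ = (5.3743, -1.4179) → reset → x⁺ = (4.5007, -1.5869), jump to mode 2
Mode 2: guard c·x = -2.3152 hit at Δt = 1.0602 (t = 4.8381), x⁻ = (2.4407, -0.2948) → reset → x⁺ = (2.4458, -0.2847), jump to mode 0
Mode 0: flow for 0.5798 to horizon, guard not reached → x = (5.1046, -1.0686)

1 1.5601 0->2
2 3.0986 2->0
3 3.7778 0->2
4 4.8381 2->0
final: 0 5.1046 -1.0686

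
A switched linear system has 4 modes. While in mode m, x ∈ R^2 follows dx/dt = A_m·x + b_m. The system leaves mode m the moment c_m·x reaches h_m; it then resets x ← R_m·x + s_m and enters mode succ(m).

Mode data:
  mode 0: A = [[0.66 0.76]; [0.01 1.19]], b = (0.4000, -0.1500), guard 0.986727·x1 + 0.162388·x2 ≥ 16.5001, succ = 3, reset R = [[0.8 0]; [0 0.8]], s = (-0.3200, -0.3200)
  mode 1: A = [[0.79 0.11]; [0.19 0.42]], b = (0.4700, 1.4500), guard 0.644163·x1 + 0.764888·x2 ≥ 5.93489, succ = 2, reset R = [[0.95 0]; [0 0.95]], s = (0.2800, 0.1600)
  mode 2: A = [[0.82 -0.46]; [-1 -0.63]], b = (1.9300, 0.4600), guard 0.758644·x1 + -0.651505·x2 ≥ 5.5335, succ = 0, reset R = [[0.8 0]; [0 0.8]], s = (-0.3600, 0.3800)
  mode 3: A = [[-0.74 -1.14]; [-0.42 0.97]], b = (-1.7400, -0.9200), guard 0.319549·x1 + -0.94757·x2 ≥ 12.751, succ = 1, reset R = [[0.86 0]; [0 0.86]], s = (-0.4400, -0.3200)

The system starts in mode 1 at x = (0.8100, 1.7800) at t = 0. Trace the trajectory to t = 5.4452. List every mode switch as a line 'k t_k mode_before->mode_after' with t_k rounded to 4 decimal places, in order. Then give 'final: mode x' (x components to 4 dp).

1 1.0464 1->2
2 1.8804 2->0
3 3.3215 0->3
4 4.8019 3->1
final: 1 9.7287 -10.5043

Mode 1: guard c·x = 5.9349 hit at Δt = 1.0464 (t = 1.0464), x⁻ = (3.1633, 5.0951) → reset → x⁺ = (3.2852, 5.0003), jump to mode 2
Mode 2: guard c·x = 5.5335 hit at Δt = 0.8340 (t = 1.8804), x⁻ = (7.2670, -0.0314) → reset → x⁺ = (5.4536, 0.3549), jump to mode 0
Mode 0: guard c·x = 16.5001 hit at Δt = 1.4411 (t = 3.3215), x⁻ = (16.4382, 1.7249) → reset → x⁺ = (12.8305, 1.0600), jump to mode 3
Mode 3: guard c·x = 12.7510 hit at Δt = 1.4804 (t = 4.8019), x⁻ = (7.6905, -10.8631) → reset → x⁺ = (6.1738, -9.6622), jump to mode 1
Mode 1: flow for 0.6433 to horizon, guard not reached → x = (9.7287, -10.5043)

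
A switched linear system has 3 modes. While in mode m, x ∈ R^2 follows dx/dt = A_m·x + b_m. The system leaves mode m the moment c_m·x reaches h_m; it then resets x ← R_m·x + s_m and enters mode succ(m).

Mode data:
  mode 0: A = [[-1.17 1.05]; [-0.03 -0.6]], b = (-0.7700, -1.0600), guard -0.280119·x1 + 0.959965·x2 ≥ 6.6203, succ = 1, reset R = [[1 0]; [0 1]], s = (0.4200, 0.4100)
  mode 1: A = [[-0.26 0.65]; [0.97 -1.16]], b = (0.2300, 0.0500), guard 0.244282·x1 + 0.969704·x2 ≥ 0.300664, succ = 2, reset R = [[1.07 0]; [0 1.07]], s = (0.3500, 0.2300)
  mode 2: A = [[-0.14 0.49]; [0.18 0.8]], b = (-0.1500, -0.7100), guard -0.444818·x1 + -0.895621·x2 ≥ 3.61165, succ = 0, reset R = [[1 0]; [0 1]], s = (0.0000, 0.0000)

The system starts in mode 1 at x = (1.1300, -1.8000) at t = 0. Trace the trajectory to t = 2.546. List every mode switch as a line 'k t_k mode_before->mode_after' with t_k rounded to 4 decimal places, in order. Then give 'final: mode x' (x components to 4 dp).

1 1.3533 1->2
final: 2 0.8517 -0.0782

Mode 1: guard c·x = 0.3007 hit at Δt = 1.3533 (t = 1.3533), x⁻ = (0.6870, 0.1370) → reset → x⁺ = (1.0851, 0.3766), jump to mode 2
Mode 2: flow for 1.1927 to horizon, guard not reached → x = (0.8517, -0.0782)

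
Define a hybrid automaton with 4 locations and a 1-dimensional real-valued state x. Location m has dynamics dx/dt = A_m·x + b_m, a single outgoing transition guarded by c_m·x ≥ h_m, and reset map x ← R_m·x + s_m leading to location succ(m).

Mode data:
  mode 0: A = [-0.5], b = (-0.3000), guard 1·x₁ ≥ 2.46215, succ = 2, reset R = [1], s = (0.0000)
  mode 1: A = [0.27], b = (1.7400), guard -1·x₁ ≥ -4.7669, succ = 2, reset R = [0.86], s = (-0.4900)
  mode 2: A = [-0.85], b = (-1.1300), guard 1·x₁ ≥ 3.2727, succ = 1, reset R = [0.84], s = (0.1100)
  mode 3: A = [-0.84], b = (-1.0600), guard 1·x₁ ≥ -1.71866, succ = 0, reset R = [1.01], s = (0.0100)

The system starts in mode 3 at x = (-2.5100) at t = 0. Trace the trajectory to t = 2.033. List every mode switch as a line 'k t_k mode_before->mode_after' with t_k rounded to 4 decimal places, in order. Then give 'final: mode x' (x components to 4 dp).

1 1.1967 3->0
final: 0 -1.3411

Mode 3: guard c·x = -1.7187 hit at Δt = 1.1967 (t = 1.1967), x⁻ = (-1.7187) → reset → x⁺ = (-1.7258), jump to mode 0
Mode 0: flow for 0.8363 to horizon, guard not reached → x = (-1.3411)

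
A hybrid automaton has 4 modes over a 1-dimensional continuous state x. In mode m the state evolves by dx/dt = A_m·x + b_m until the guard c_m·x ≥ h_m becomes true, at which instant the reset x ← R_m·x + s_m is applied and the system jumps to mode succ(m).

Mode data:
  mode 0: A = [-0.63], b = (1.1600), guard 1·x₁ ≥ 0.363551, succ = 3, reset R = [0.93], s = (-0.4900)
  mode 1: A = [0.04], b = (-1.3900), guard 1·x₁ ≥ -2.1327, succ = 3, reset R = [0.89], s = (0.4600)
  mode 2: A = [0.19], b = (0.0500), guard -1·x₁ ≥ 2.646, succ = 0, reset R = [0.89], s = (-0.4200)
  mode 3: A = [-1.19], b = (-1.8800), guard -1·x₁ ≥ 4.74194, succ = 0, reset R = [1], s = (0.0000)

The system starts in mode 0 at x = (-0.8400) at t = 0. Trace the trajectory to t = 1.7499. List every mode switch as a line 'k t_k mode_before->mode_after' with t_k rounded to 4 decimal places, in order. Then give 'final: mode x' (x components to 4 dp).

1 0.9457 0->3
final: 3 -1.0314

Mode 0: guard c·x = 0.3636 hit at Δt = 0.9457 (t = 0.9457), x⁻ = (0.3636) → reset → x⁺ = (-0.1519), jump to mode 3
Mode 3: flow for 0.8042 to horizon, guard not reached → x = (-1.0314)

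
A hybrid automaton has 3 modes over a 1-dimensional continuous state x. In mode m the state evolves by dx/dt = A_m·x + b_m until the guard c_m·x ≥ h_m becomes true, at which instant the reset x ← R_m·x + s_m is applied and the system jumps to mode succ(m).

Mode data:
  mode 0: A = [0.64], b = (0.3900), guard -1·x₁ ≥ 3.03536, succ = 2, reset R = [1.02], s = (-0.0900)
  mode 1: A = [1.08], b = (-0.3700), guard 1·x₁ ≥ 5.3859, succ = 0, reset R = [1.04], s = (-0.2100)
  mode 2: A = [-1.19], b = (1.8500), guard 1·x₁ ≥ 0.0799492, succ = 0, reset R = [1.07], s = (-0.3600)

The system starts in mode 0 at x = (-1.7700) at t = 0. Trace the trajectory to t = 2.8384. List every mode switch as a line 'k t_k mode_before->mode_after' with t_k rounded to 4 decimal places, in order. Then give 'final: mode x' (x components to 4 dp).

Mode 0: guard c·x = 3.0354 hit at Δt = 1.1520 (t = 1.1520), x⁻ = (-3.0354) → reset → x⁺ = (-3.1861), jump to mode 2
Mode 2: guard c·x = 0.0799 hit at Δt = 0.9813 (t = 2.1333), x⁻ = (0.0799) → reset → x⁺ = (-0.2745), jump to mode 0
Mode 0: flow for 0.7051 to horizon, guard not reached → x = (-0.0834)

1 1.1520 0->2
2 2.1333 2->0
final: 0 -0.0834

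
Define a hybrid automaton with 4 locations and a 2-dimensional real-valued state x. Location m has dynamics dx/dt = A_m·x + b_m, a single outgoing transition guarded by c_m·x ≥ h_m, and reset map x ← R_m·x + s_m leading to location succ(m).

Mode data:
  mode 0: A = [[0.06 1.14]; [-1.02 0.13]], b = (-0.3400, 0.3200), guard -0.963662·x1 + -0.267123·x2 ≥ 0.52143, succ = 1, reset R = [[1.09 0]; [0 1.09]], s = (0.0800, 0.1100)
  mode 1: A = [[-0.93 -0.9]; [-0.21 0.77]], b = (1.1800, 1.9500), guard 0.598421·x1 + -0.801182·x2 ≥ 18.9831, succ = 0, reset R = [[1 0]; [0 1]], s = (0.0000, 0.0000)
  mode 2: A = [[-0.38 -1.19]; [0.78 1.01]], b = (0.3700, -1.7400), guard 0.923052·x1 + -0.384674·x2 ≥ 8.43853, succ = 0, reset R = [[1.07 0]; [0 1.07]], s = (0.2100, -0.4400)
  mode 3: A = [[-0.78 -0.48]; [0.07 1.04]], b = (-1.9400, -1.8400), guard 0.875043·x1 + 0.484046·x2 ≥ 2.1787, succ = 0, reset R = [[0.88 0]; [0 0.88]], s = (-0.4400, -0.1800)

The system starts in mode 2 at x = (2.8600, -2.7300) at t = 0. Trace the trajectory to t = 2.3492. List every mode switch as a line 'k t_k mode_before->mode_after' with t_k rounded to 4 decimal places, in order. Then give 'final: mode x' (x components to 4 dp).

Mode 2: guard c·x = 8.4385 hit at Δt = 1.1939 (t = 1.1939), x⁻ = (6.9335, -5.2994) → reset → x⁺ = (7.6288, -6.1104), jump to mode 0
Mode 0: guard c·x = 0.5214 hit at Δt = 0.5921 (t = 1.7860), x⁻ = (2.1261, -9.6220) → reset → x⁺ = (2.3974, -10.3780), jump to mode 1
Mode 1: flow for 0.5632 to horizon, guard not reached → x = (7.0014, -15.3076)

1 1.1939 2->0
2 1.7860 0->1
final: 1 7.0014 -15.3076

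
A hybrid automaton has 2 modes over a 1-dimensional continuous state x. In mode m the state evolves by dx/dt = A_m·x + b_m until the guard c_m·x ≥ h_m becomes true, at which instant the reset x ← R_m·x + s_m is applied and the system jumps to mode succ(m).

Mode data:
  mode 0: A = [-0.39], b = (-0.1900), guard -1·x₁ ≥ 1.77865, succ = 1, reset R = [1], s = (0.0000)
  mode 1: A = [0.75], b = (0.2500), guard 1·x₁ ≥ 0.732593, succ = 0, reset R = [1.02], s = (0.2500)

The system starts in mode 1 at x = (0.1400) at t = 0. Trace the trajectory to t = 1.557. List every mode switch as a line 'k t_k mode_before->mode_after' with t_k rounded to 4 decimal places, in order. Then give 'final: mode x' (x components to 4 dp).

Mode 1: guard c·x = 0.7326 hit at Δt = 1.0824 (t = 1.0824), x⁻ = (0.7326) → reset → x⁺ = (0.9972), jump to mode 0
Mode 0: flow for 0.4746 to horizon, guard not reached → x = (0.7464)

1 1.0824 1->0
final: 0 0.7464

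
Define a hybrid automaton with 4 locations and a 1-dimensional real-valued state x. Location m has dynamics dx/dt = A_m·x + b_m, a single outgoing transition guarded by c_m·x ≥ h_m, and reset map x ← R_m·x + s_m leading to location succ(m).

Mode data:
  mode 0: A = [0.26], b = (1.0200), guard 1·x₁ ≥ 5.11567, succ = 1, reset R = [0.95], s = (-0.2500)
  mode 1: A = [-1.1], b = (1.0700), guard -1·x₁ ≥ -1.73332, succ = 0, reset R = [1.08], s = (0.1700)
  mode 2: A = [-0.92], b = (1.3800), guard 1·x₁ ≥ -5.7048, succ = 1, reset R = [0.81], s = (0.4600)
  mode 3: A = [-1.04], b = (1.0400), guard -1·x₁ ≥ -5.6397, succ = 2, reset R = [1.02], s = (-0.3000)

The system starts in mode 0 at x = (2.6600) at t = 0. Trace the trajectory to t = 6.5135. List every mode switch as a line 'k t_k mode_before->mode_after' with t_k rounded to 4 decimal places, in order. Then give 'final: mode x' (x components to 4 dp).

1 1.2193 0->1
2 2.6419 1->0
3 4.2404 0->1
4 5.6630 1->0
final: 0 3.5183

Mode 0: guard c·x = 5.1157 hit at Δt = 1.2193 (t = 1.2193), x⁻ = (5.1157) → reset → x⁺ = (4.6099), jump to mode 1
Mode 1: guard c·x = -1.7333 hit at Δt = 1.4226 (t = 2.6419), x⁻ = (1.7333) → reset → x⁺ = (2.0420), jump to mode 0
Mode 0: guard c·x = 5.1157 hit at Δt = 1.5985 (t = 4.2404), x⁻ = (5.1157) → reset → x⁺ = (4.6099), jump to mode 1
Mode 1: guard c·x = -1.7333 hit at Δt = 1.4226 (t = 5.6630), x⁻ = (1.7333) → reset → x⁺ = (2.0420), jump to mode 0
Mode 0: flow for 0.8505 to horizon, guard not reached → x = (3.5183)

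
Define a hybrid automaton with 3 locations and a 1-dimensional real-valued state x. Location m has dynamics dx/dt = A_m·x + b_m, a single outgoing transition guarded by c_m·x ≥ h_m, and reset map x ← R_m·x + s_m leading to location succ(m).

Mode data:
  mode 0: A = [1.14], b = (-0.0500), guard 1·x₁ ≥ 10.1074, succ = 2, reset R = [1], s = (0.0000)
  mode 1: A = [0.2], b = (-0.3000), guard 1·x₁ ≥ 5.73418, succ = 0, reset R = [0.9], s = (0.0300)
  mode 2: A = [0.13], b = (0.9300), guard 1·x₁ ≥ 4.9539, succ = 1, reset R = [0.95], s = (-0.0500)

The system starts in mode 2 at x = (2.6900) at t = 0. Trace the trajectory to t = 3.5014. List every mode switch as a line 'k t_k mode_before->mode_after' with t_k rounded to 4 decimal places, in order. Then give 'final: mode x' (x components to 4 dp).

1 1.5923 2->1
2 3.0614 1->0
final: 0 8.5433

Mode 2: guard c·x = 4.9539 hit at Δt = 1.5923 (t = 1.5923), x⁻ = (4.9539) → reset → x⁺ = (4.6562), jump to mode 1
Mode 1: guard c·x = 5.7342 hit at Δt = 1.4691 (t = 3.0614), x⁻ = (5.7342) → reset → x⁺ = (5.1908), jump to mode 0
Mode 0: flow for 0.4400 to horizon, guard not reached → x = (8.5433)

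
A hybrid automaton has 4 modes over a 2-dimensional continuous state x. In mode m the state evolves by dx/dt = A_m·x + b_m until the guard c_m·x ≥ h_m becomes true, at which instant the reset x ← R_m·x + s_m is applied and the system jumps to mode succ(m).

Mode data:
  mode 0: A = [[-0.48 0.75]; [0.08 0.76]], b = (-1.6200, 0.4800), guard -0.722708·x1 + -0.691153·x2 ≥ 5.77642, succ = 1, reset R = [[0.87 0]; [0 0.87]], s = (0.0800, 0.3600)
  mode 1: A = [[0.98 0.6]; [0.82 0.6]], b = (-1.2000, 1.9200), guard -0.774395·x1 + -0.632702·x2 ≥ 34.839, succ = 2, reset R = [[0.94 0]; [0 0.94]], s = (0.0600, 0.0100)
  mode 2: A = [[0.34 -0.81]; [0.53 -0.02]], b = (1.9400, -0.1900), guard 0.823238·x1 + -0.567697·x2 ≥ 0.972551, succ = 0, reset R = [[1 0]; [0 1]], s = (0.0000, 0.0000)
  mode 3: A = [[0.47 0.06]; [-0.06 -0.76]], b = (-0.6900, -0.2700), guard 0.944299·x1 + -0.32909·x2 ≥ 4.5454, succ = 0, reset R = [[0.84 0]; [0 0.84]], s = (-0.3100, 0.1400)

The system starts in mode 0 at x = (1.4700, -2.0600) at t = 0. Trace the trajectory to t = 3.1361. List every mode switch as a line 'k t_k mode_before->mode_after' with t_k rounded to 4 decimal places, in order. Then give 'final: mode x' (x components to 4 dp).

1 1.3800 0->1
2 2.7316 1->2
final: 2 -20.5661 -25.1901

Mode 0: guard c·x = 5.7764 hit at Δt = 1.3800 (t = 1.3800), x⁻ = (-3.3823, -4.8210) → reset → x⁺ = (-2.8626, -3.8342), jump to mode 1
Mode 1: guard c·x = 34.8390 hit at Δt = 1.3516 (t = 2.7316), x⁻ = (-27.3314, -21.6116) → reset → x⁺ = (-25.6315, -20.3049), jump to mode 2
Mode 2: flow for 0.4045 to horizon, guard not reached → x = (-20.5661, -25.1901)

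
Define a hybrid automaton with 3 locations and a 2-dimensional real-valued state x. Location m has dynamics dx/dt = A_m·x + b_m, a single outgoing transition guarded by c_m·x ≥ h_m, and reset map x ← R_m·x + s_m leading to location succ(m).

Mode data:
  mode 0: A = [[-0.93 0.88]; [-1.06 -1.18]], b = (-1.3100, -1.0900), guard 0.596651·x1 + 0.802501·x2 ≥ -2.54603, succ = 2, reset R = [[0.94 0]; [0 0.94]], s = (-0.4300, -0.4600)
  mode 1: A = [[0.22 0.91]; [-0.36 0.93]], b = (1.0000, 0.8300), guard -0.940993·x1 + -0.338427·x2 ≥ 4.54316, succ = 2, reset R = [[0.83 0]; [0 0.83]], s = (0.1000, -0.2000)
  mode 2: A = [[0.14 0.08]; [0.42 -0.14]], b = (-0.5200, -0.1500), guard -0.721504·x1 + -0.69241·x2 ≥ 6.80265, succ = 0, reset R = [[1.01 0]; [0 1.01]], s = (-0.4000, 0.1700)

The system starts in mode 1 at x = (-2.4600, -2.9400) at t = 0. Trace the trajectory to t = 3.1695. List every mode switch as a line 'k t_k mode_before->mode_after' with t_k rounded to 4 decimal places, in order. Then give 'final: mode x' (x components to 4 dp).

Mode 1: guard c·x = 4.5432 hit at Δt = 0.4487 (t = 0.4487), x⁻ = (-3.6032, -3.4056) → reset → x⁺ = (-2.8907, -3.0266), jump to mode 2
Mode 2: guard c·x = 6.8026 hit at Δt = 1.4363 (t = 1.8850), x⁻ = (-4.8458, -4.7752) → reset → x⁺ = (-5.2942, -4.6530), jump to mode 0
Mode 0: guard c·x = -2.5460 hit at Δt = 0.7146 (t = 2.5996), x⁻ = (-4.1941, -0.0544) → reset → x⁺ = (-4.3724, -0.5111), jump to mode 2
Mode 2: flow for 0.5699 to horizon, guard not reached → x = (-5.0945, -1.6421)

1 0.4487 1->2
2 1.8850 2->0
3 2.5996 0->2
final: 2 -5.0945 -1.6421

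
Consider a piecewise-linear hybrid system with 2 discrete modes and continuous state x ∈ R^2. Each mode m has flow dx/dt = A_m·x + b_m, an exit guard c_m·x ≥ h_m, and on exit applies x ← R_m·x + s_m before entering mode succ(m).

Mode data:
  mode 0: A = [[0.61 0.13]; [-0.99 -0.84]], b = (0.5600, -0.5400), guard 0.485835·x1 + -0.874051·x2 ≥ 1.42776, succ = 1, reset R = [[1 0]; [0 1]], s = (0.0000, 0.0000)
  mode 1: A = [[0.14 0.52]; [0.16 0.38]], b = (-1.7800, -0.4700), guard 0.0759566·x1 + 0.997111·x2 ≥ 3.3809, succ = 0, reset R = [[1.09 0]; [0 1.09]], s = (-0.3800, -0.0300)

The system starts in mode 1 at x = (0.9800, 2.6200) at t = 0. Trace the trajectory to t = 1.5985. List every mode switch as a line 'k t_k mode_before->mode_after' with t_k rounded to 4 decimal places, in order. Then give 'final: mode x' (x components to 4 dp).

Mode 1: guard c·x = 3.3809 hit at Δt = 0.8836 (t = 0.8836), x⁻ = (0.8759, 3.3240) → reset → x⁺ = (0.5747, 3.5931), jump to mode 0
Mode 0: flow for 0.7149 to horizon, guard not reached → x = (1.6656, 1.0665)

1 0.8836 1->0
final: 0 1.6656 1.0665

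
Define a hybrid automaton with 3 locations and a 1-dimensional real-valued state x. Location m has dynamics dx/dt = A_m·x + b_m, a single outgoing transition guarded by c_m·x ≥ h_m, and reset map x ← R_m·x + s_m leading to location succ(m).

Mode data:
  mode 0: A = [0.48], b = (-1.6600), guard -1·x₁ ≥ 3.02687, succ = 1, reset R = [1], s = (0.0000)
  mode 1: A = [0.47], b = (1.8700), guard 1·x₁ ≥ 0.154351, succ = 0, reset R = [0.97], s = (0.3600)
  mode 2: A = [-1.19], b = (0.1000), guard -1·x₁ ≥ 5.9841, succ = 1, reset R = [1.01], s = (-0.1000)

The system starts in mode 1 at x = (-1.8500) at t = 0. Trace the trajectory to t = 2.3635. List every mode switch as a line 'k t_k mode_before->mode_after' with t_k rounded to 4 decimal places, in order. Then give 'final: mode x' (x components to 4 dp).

Mode 1: guard c·x = 0.1544 hit at Δt = 1.4117 (t = 1.4117), x⁻ = (0.1544) → reset → x⁺ = (0.5097), jump to mode 0
Mode 0: flow for 0.9518 to horizon, guard not reached → x = (-1.1979)

1 1.4117 1->0
final: 0 -1.1979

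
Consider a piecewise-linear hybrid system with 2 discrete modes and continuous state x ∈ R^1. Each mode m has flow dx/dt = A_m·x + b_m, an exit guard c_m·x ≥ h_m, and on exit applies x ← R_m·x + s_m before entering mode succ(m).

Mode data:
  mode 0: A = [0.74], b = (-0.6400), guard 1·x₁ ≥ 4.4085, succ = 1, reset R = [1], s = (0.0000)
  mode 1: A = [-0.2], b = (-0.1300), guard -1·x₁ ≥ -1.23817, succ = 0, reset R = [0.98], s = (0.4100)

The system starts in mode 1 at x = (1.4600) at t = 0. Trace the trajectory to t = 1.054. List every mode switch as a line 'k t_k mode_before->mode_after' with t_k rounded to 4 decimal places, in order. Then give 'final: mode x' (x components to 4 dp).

Mode 1: guard c·x = -1.2382 hit at Δt = 0.5554 (t = 0.5554), x⁻ = (1.2382) → reset → x⁺ = (1.6234), jump to mode 0
Mode 0: flow for 0.4986 to horizon, guard not reached → x = (1.9619)

1 0.5554 1->0
final: 0 1.9619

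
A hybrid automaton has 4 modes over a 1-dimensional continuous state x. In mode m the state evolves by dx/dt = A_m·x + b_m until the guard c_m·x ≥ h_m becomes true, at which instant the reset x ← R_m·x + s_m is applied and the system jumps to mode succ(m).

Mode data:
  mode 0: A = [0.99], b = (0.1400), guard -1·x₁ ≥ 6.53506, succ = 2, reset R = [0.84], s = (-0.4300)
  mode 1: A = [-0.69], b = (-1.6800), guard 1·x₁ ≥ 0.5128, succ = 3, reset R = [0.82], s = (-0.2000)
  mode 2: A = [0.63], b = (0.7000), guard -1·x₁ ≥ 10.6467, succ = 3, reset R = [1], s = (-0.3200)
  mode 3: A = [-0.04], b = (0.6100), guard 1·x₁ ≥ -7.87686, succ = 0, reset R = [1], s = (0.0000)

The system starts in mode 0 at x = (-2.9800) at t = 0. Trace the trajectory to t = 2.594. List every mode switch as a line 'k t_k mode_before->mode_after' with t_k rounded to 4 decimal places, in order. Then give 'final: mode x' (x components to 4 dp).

1 0.8202 0->2
2 1.9070 2->3
final: 3 -10.2561

Mode 0: guard c·x = 6.5351 hit at Δt = 0.8202 (t = 0.8202), x⁻ = (-6.5351) → reset → x⁺ = (-5.9195), jump to mode 2
Mode 2: guard c·x = 10.6467 hit at Δt = 1.0868 (t = 1.9070), x⁻ = (-10.6467) → reset → x⁺ = (-10.9667), jump to mode 3
Mode 3: flow for 0.6870 to horizon, guard not reached → x = (-10.2561)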